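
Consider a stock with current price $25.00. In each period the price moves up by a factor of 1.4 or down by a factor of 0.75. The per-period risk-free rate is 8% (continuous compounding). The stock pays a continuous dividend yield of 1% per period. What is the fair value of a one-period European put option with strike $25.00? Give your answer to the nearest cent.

Per-period risk-free factor R = e^0.08 = 1.0833; dividend-adjusted growth = e^(0.08−0.01) = 1.0725.
Risk-neutral probability p = (1.0725 − 0.75)/(1.4 − 0.75) = 0.3225/0.6500 = 0.4962
Terminal stock prices: S_u = 35, S_d = 18.75
Terminal payoffs (K − S): max(-10, 0) = 0, max(6.25, 0) = 6.25
Node 0 (S = 25): V_0 = e^(−0.08)·[0.4962·0.0000 + 0.5038·6.2500] = 2.9069

$2.91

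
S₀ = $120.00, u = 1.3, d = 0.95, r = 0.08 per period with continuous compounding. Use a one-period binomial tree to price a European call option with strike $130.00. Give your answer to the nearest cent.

$9.14

Risk-neutral probability p = (e^0.08 − 0.95)/(1.3 − 0.95) = 0.1333/0.3500 = 0.3808
Terminal stock prices: S_u = 156, S_d = 114
Terminal payoffs (S − K): max(26, 0) = 26, max(-16, 0) = 0
Node 0 (S = 120): V_0 = e^(−0.08)·[0.3808·26.0000 + 0.6192·0.0000] = 9.1401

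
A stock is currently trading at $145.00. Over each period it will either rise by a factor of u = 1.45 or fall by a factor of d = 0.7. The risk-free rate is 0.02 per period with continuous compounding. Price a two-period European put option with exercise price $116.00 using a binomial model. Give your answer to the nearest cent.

$14.18

Risk-neutral probability p = (e^0.02 − 0.7)/(1.45 − 0.7) = 0.3202/0.7500 = 0.4269
Terminal stock prices: S_uu = 304.9, S_ud = 147.2, S_dd = 71.05
Terminal payoffs (K − S): max(-188.9, 0) = 0, max(-31.17, 0) = 0, max(44.95, 0) = 44.95
Node u (S = 210.2): V_u = e^(−0.02)·[0.4269·0.0000 + 0.5731·0.0000] = 0.0000
Node d (S = 101.5): V_d = e^(−0.02)·[0.4269·0.0000 + 0.5731·44.9500] = 25.2492
Node 0 (S = 145): V_0 = e^(−0.02)·[0.4269·0.0000 + 0.5731·25.2492] = 14.1829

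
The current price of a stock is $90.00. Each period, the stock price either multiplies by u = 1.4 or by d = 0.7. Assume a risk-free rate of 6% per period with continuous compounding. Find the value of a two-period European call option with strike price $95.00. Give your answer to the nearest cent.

Risk-neutral probability p = (e^0.06 − 0.7)/(1.4 − 0.7) = 0.3618/0.7000 = 0.5169
Terminal stock prices: S_uu = 176.4, S_ud = 88.2, S_dd = 44.1
Terminal payoffs (S − K): max(81.4, 0) = 81.4, max(-6.8, 0) = 0, max(-50.9, 0) = 0
Node u (S = 126): V_u = e^(−0.06)·[0.5169·81.4000 + 0.4831·0.0000] = 39.6261
Node d (S = 63): V_d = e^(−0.06)·[0.5169·0.0000 + 0.4831·0.0000] = 0.0000
Node 0 (S = 90): V_0 = e^(−0.06)·[0.5169·39.6261 + 0.4831·0.0000] = 19.2902

$19.29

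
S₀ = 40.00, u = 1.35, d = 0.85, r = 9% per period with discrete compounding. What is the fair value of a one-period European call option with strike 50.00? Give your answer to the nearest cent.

Risk-neutral probability p = (1 + 0.09 − 0.85)/(1.35 − 0.85) = 0.2400/0.5000 = 0.4800
Terminal stock prices: S_u = 54, S_d = 34
Terminal payoffs (S − K): max(4, 0) = 4, max(-16, 0) = 0
Node 0 (S = 40): V_0 = 1/1.09·[0.4800·4.0000 + 0.5200·0.0000] = 1.7615

1.76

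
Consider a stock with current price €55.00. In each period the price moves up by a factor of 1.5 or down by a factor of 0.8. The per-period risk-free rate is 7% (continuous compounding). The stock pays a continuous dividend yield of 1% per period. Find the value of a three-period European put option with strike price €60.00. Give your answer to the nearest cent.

€8.90

Per-period risk-free factor R = e^0.07 = 1.0725; dividend-adjusted growth = e^(0.07−0.01) = 1.0618.
Risk-neutral probability p = (1.0618 − 0.8)/(1.5 − 0.8) = 0.2618/0.7000 = 0.3741
Terminal stock prices: S_uuu = 185.6, S_uud = 99, S_udd = 52.8, S_ddd = 28.16
Terminal payoffs (K − S): max(-125.6, 0) = 0, max(-39, 0) = 0, max(7.2, 0) = 7.2, max(31.84, 0) = 31.84
Node uu (S = 123.8): V_uu = e^(−0.07)·[0.3741·0.0000 + 0.6259·0.0000] = 0.0000
Node ud (S = 66): V_ud = e^(−0.07)·[0.3741·0.0000 + 0.6259·7.2000] = 4.2021
Node dd (S = 35.2): V_dd = e^(−0.07)·[0.3741·7.2000 + 0.6259·31.8400] = 21.0939
Node u (S = 82.5): V_u = e^(−0.07)·[0.3741·0.0000 + 0.6259·4.2021] = 2.4525
Node d (S = 44): V_d = e^(−0.07)·[0.3741·4.2021 + 0.6259·21.0939] = 13.7766
Node 0 (S = 55): V_0 = e^(−0.07)·[0.3741·2.4525 + 0.6259·13.7766] = 8.8958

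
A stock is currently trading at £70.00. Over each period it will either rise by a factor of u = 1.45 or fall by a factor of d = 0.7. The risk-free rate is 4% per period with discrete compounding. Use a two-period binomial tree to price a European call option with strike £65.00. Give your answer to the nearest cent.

Risk-neutral probability p = (1 + 0.04 − 0.7)/(1.45 − 0.7) = 0.3400/0.7500 = 0.4533
Terminal stock prices: S_uu = 147.2, S_ud = 71.05, S_dd = 34.3
Terminal payoffs (S − K): max(82.18, 0) = 82.18, max(6.05, 0) = 6.05, max(-30.7, 0) = 0
Node u (S = 101.5): V_u = 1/1.04·[0.4533·82.1750 + 0.5467·6.0500] = 39.0000
Node d (S = 49): V_d = 1/1.04·[0.4533·6.0500 + 0.5467·0.0000] = 2.6372
Node 0 (S = 70): V_0 = 1/1.04·[0.4533·39.0000 + 0.5467·2.6372] = 18.3862

£18.39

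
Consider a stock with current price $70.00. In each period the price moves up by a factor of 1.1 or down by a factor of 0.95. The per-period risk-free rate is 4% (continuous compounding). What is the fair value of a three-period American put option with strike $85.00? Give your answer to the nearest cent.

$15.00

Risk-neutral probability p = (e^0.04 − 0.95)/(1.1 − 0.95) = 0.0908/0.1500 = 0.6054
Terminal stock prices: S_uuu = 93.17, S_uud = 80.47, S_udd = 69.49, S_ddd = 60.02
Terminal payoffs (K − S): max(-8.17, 0) = 0, max(4.535, 0) = 4.535, max(15.51, 0) = 15.51, max(24.98, 0) = 24.98
Node uu (S = 84.7): continuation = e^(−0.04)·[0.6054·0.0000 + 0.3946·4.5350] = 1.7193; exercise value = 0.3000 ≤ continuation, so V_uu = 1.7193
Node ud (S = 73.15): continuation = e^(−0.04)·[0.6054·4.5350 + 0.3946·15.5075] = 8.5171; exercise value = 11.8500 > continuation, so V_ud = 11.8500 (exercise)
Node dd (S = 63.17): continuation = e^(−0.04)·[0.6054·15.5075 + 0.3946·24.9838] = 18.4921; exercise value = 21.8250 > continuation, so V_dd = 21.8250 (exercise)
Node u (S = 77): continuation = e^(−0.04)·[0.6054·1.7193 + 0.3946·11.8500] = 5.4927; exercise value = 8.0000 > continuation, so V_u = 8.0000 (exercise)
Node d (S = 66.5): continuation = e^(−0.04)·[0.6054·11.8500 + 0.3946·21.8250] = 15.1671; exercise value = 18.5000 > continuation, so V_d = 18.5000 (exercise)
Node 0 (S = 70): continuation = e^(−0.04)·[0.6054·8.0000 + 0.3946·18.5000] = 11.6671; exercise value = 15.0000 > continuation, so V_0 = 15.0000 (exercise)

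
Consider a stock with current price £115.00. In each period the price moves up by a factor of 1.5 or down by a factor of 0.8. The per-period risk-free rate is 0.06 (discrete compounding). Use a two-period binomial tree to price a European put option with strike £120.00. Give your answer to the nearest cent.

Risk-neutral probability p = (1 + 0.06 − 0.8)/(1.5 − 0.8) = 0.2600/0.7000 = 0.3714
Terminal stock prices: S_uu = 258.8, S_ud = 138, S_dd = 73.6
Terminal payoffs (K − S): max(-138.8, 0) = 0, max(-18, 0) = 0, max(46.4, 0) = 46.4
Node u (S = 172.5): V_u = 1/1.06·[0.3714·0.0000 + 0.6286·0.0000] = 0.0000
Node d (S = 92): V_d = 1/1.06·[0.3714·0.0000 + 0.6286·46.4000] = 27.5148
Node 0 (S = 115): V_0 = 1/1.06·[0.3714·0.0000 + 0.6286·27.5148] = 16.3161

£16.32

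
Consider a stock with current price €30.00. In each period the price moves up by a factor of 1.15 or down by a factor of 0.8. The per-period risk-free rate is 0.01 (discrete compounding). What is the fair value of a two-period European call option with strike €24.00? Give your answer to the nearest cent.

Risk-neutral probability p = (1 + 0.01 − 0.8)/(1.15 − 0.8) = 0.2100/0.3500 = 0.6000
Terminal stock prices: S_uu = 39.67, S_ud = 27.6, S_dd = 19.2
Terminal payoffs (S − K): max(15.67, 0) = 15.67, max(3.6, 0) = 3.6, max(-4.8, 0) = 0
Node u (S = 34.5): V_u = 1/1.01·[0.6000·15.6750 + 0.4000·3.6000] = 10.7376
Node d (S = 24): V_d = 1/1.01·[0.6000·3.6000 + 0.4000·0.0000] = 2.1386
Node 0 (S = 30): V_0 = 1/1.01·[0.6000·10.7376 + 0.4000·2.1386] = 7.2258

€7.23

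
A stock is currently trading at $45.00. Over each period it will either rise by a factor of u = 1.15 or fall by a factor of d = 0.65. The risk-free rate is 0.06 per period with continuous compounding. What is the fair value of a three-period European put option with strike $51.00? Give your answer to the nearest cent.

$5.74

Risk-neutral probability p = (e^0.06 − 0.65)/(1.15 − 0.65) = 0.4118/0.5000 = 0.8237
Terminal stock prices: S_uuu = 68.44, S_uud = 38.68, S_udd = 21.86, S_ddd = 12.36
Terminal payoffs (K − S): max(-17.44, 0) = 0, max(12.32, 0) = 12.32, max(29.14, 0) = 29.14, max(38.64, 0) = 38.64
Node uu (S = 59.51): V_uu = e^(−0.06)·[0.8237·0.0000 + 0.1763·12.3169] = 2.0453
Node ud (S = 33.64): V_ud = e^(−0.06)·[0.8237·12.3169 + 0.1763·29.1356] = 14.3925
Node dd (S = 19.01): V_dd = e^(−0.06)·[0.8237·29.1356 + 0.1763·38.6419] = 29.0175
Node u (S = 51.75): V_u = e^(−0.06)·[0.8237·2.0453 + 0.1763·14.3925] = 3.9766
Node d (S = 29.25): V_d = e^(−0.06)·[0.8237·14.3925 + 0.1763·29.0175] = 15.9829
Node 0 (S = 45): V_0 = e^(−0.06)·[0.8237·3.9766 + 0.1763·15.9829] = 5.7387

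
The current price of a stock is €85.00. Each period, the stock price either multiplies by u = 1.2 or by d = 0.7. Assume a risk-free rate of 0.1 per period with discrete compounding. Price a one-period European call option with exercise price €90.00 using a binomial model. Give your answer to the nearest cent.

Risk-neutral probability p = (1 + 0.1 − 0.7)/(1.2 − 0.7) = 0.4000/0.5000 = 0.8000
Terminal stock prices: S_u = 102, S_d = 59.5
Terminal payoffs (S − K): max(12, 0) = 12, max(-30.5, 0) = 0
Node 0 (S = 85): V_0 = 1/1.1·[0.8000·12.0000 + 0.2000·0.0000] = 8.7273

€8.73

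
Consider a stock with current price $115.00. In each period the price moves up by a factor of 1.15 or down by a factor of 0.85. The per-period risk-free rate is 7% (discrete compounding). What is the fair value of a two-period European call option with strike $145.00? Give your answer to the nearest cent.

$3.33

Risk-neutral probability p = (1 + 0.07 − 0.85)/(1.15 − 0.85) = 0.2200/0.3000 = 0.7333
Terminal stock prices: S_uu = 152.1, S_ud = 112.4, S_dd = 83.09
Terminal payoffs (S − K): max(7.087, 0) = 7.087, max(-32.59, 0) = 0, max(-61.91, 0) = 0
Node u (S = 132.2): V_u = 1/1.07·[0.7333·7.0875 + 0.2667·0.0000] = 4.8575
Node d (S = 97.75): V_d = 1/1.07·[0.7333·0.0000 + 0.2667·0.0000] = 0.0000
Node 0 (S = 115): V_0 = 1/1.07·[0.7333·4.8575 + 0.2667·0.0000] = 3.3291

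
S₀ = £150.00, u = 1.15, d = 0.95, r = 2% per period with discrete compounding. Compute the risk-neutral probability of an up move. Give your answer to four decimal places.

Risk-neutral probability p = (1 + 0.02 − 0.95)/(1.15 − 0.95) = 0.0700/0.2000 = 0.3500

p = 0.3500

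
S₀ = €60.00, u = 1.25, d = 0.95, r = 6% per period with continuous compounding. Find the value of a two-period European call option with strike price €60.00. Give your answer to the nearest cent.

€8.83

Risk-neutral probability p = (e^0.06 − 0.95)/(1.25 − 0.95) = 0.1118/0.3000 = 0.3728
Terminal stock prices: S_uu = 93.75, S_ud = 71.25, S_dd = 54.15
Terminal payoffs (S − K): max(33.75, 0) = 33.75, max(11.25, 0) = 11.25, max(-5.85, 0) = 0
Node u (S = 75): V_u = e^(−0.06)·[0.3728·33.7500 + 0.6272·11.2500] = 18.4941
Node d (S = 57): V_d = e^(−0.06)·[0.3728·11.2500 + 0.6272·0.0000] = 3.9496
Node 0 (S = 60): V_0 = e^(−0.06)·[0.3728·18.4941 + 0.6272·3.9496] = 8.8259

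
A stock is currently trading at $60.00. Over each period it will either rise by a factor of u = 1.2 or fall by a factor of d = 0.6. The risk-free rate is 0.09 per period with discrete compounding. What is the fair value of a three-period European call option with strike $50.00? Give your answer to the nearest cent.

Risk-neutral probability p = (1 + 0.09 − 0.6)/(1.2 − 0.6) = 0.4900/0.6000 = 0.8167
Terminal stock prices: S_uuu = 103.7, S_uud = 51.84, S_udd = 25.92, S_ddd = 12.96
Terminal payoffs (S − K): max(53.68, 0) = 53.68, max(1.84, 0) = 1.84, max(-24.08, 0) = 0, max(-37.04, 0) = 0
Node uu (S = 86.4): V_uu = 1/1.09·[0.8167·53.6800 + 0.1833·1.8400] = 40.5284
Node ud (S = 43.2): V_ud = 1/1.09·[0.8167·1.8400 + 0.1833·0.0000] = 1.3786
Node dd (S = 21.6): V_dd = 1/1.09·[0.8167·0.0000 + 0.1833·0.0000] = 0.0000
Node u (S = 72): V_u = 1/1.09·[0.8167·40.5284 + 0.1833·1.3786] = 30.5972
Node d (S = 36): V_d = 1/1.09·[0.8167·1.3786 + 0.1833·0.0000] = 1.0329
Node 0 (S = 60): V_0 = 1/1.09·[0.8167·30.5972 + 0.1833·1.0329] = 23.0982

$23.10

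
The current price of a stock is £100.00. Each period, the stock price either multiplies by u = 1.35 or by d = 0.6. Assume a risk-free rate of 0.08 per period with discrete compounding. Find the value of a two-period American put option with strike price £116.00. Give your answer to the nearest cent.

Risk-neutral probability p = (1 + 0.08 − 0.6)/(1.35 − 0.6) = 0.4800/0.7500 = 0.6400
Terminal stock prices: S_uu = 182.3, S_ud = 81, S_dd = 36
Terminal payoffs (K − S): max(-66.25, 0) = 0, max(35, 0) = 35, max(80, 0) = 80
Node u (S = 135): continuation = 1/1.08·[0.6400·0.0000 + 0.3600·35.0000] = 11.6667; exercise value = 0.0000 ≤ continuation, so V_u = 11.6667
Node d (S = 60): continuation = 1/1.08·[0.6400·35.0000 + 0.3600·80.0000] = 47.4074; exercise value = 56.0000 > continuation, so V_d = 56.0000 (exercise)
Node 0 (S = 100): continuation = 1/1.08·[0.6400·11.6667 + 0.3600·56.0000] = 25.5802; exercise value = 16.0000 ≤ continuation, so V_0 = 25.5802

£25.58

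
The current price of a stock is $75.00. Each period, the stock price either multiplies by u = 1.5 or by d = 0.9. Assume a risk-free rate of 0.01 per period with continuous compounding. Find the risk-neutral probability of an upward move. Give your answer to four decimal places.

p = 0.1834

Risk-neutral probability p = (e^0.01 − 0.9)/(1.5 − 0.9) = 0.1101/0.6000 = 0.1834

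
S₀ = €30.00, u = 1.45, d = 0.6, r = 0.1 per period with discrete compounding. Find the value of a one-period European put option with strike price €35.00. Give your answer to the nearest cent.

€6.36

Risk-neutral probability p = (1 + 0.1 − 0.6)/(1.45 − 0.6) = 0.5000/0.8500 = 0.5882
Terminal stock prices: S_u = 43.5, S_d = 18
Terminal payoffs (K − S): max(-8.5, 0) = 0, max(17, 0) = 17
Node 0 (S = 30): V_0 = 1/1.1·[0.5882·0.0000 + 0.4118·17.0000] = 6.3636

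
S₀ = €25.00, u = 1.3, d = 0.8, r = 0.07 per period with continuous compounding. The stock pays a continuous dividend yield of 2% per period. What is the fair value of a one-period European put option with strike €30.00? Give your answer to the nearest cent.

€4.64

Per-period risk-free factor R = e^0.07 = 1.0725; dividend-adjusted growth = e^(0.07−0.02) = 1.0513.
Risk-neutral probability p = (1.0513 − 0.8)/(1.3 − 0.8) = 0.2513/0.5000 = 0.5025
Terminal stock prices: S_u = 32.5, S_d = 20
Terminal payoffs (K − S): max(-2.5, 0) = 0, max(10, 0) = 10
Node 0 (S = 25): V_0 = e^(−0.07)·[0.5025·0.0000 + 0.4975·10.0000] = 4.6383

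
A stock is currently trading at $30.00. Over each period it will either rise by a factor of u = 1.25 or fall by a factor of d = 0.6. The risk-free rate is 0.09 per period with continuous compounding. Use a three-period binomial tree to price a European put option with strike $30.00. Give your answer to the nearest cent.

$2.49

Risk-neutral probability p = (e^0.09 − 0.6)/(1.25 − 0.6) = 0.4942/0.6500 = 0.7603
Terminal stock prices: S_uuu = 58.59, S_uud = 28.12, S_udd = 13.5, S_ddd = 6.48
Terminal payoffs (K − S): max(-28.59, 0) = 0, max(1.875, 0) = 1.875, max(16.5, 0) = 16.5, max(23.52, 0) = 23.52
Node uu (S = 46.88): V_uu = e^(−0.09)·[0.7603·0.0000 + 0.2397·1.8750] = 0.4108
Node ud (S = 22.5): V_ud = e^(−0.09)·[0.7603·1.8750 + 0.2397·16.5000] = 4.9179
Node dd (S = 10.8): V_dd = e^(−0.09)·[0.7603·16.5000 + 0.2397·23.5200] = 16.6179
Node u (S = 37.5): V_u = e^(−0.09)·[0.7603·0.4108 + 0.2397·4.9179] = 1.3630
Node d (S = 18): V_d = e^(−0.09)·[0.7603·4.9179 + 0.2397·16.6179] = 7.0581
Node 0 (S = 30): V_0 = e^(−0.09)·[0.7603·1.3630 + 0.2397·7.0581] = 2.4934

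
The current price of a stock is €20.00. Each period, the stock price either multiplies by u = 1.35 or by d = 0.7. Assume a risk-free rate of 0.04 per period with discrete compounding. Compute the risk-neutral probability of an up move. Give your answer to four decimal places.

p = 0.5231

Risk-neutral probability p = (1 + 0.04 − 0.7)/(1.35 − 0.7) = 0.3400/0.6500 = 0.5231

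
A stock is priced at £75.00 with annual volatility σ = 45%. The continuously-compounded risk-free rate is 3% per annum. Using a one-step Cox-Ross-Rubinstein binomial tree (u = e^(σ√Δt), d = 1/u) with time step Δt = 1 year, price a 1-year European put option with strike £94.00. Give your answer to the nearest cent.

£25.90

CRR parameters: u = e^(σ√Δt) = e^(0.45·√1) = 1.5683, d = 1/u = 0.6376
Per-period rate: rΔt = 0.03·1 = 0.03, so R = e^0.03 = 1.0305
Risk-neutral probability p = (e^0.03 − 0.6376)/(1.5683 − 0.6376) = 0.3928/0.9307 = 0.4221
Terminal stock prices: S_u = 117.6, S_d = 47.82
Terminal payoffs (K − S): max(-23.62, 0) = 0, max(46.18, 0) = 46.18
Node 0 (S = 75): V_0 = e^(−0.03)·[0.4221·0.0000 + 0.5779·46.1779] = 25.8982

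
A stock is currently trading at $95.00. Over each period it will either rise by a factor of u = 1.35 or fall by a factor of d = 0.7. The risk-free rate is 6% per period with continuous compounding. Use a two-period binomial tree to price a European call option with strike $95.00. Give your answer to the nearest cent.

Risk-neutral probability p = (e^0.06 − 0.7)/(1.35 − 0.7) = 0.3618/0.6500 = 0.5567
Terminal stock prices: S_uu = 173.1, S_ud = 89.77, S_dd = 46.55
Terminal payoffs (S − K): max(78.14, 0) = 78.14, max(-5.225, 0) = 0, max(-48.45, 0) = 0
Node u (S = 128.2): V_u = e^(−0.06)·[0.5567·78.1375 + 0.4433·0.0000] = 40.9639
Node d (S = 66.5): V_d = e^(−0.06)·[0.5567·0.0000 + 0.4433·0.0000] = 0.0000
Node 0 (S = 95): V_0 = e^(−0.06)·[0.5567·40.9639 + 0.4433·0.0000] = 21.4755

$21.48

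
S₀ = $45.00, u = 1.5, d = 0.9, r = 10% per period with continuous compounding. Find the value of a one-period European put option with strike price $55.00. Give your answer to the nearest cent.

Risk-neutral probability p = (e^0.1 − 0.9)/(1.5 − 0.9) = 0.2052/0.6000 = 0.3420
Terminal stock prices: S_u = 67.5, S_d = 40.5
Terminal payoffs (K − S): max(-12.5, 0) = 0, max(14.5, 0) = 14.5
Node 0 (S = 45): V_0 = e^(−0.1)·[0.3420·0.0000 + 0.6580·14.5000] = 8.6337

$8.63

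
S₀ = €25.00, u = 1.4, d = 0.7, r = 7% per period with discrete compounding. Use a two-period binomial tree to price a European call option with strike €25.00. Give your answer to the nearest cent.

€5.86

Risk-neutral probability p = (1 + 0.07 − 0.7)/(1.4 − 0.7) = 0.3700/0.7000 = 0.5286
Terminal stock prices: S_uu = 49, S_ud = 24.5, S_dd = 12.25
Terminal payoffs (S − K): max(24, 0) = 24, max(-0.5, 0) = 0, max(-12.75, 0) = 0
Node u (S = 35): V_u = 1/1.07·[0.5286·24.0000 + 0.4714·0.0000] = 11.8558
Node d (S = 17.5): V_d = 1/1.07·[0.5286·0.0000 + 0.4714·0.0000] = 0.0000
Node 0 (S = 25): V_0 = 1/1.07·[0.5286·11.8558 + 0.4714·0.0000] = 5.8567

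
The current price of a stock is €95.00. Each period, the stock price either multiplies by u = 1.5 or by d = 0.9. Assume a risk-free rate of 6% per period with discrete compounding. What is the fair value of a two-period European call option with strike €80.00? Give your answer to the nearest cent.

€25.26

Risk-neutral probability p = (1 + 0.06 − 0.9)/(1.5 − 0.9) = 0.1600/0.6000 = 0.2667
Terminal stock prices: S_uu = 213.8, S_ud = 128.2, S_dd = 76.95
Terminal payoffs (S − K): max(133.8, 0) = 133.8, max(48.25, 0) = 48.25, max(-3.05, 0) = 0
Node u (S = 142.5): V_u = 1/1.06·[0.2667·133.7500 + 0.7333·48.2500] = 67.0283
Node d (S = 85.5): V_d = 1/1.06·[0.2667·48.2500 + 0.7333·0.0000] = 12.1384
Node 0 (S = 95): V_0 = 1/1.06·[0.2667·67.0283 + 0.7333·12.1384] = 25.2601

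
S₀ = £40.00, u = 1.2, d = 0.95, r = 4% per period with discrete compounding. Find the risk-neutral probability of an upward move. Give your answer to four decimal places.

Risk-neutral probability p = (1 + 0.04 − 0.95)/(1.2 − 0.95) = 0.0900/0.2500 = 0.3600

p = 0.3600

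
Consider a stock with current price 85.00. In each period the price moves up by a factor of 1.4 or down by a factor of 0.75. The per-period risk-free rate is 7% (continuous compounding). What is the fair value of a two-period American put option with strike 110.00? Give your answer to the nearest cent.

Risk-neutral probability p = (e^0.07 − 0.75)/(1.4 − 0.75) = 0.3225/0.6500 = 0.4962
Terminal stock prices: S_uu = 166.6, S_ud = 89.25, S_dd = 47.81
Terminal payoffs (K − S): max(-56.6, 0) = 0, max(20.75, 0) = 20.75, max(62.19, 0) = 62.19
Node u (S = 119): continuation = e^(−0.07)·[0.4962·0.0000 + 0.5038·20.7500] = 9.7478; exercise value = 0.0000 ≤ continuation, so V_u = 9.7478
Node d (S = 63.75): continuation = e^(−0.07)·[0.4962·20.7500 + 0.5038·62.1875] = 38.8133; exercise value = 46.2500 > continuation, so V_d = 46.2500 (exercise)
Node 0 (S = 85): continuation = e^(−0.07)·[0.4962·9.7478 + 0.5038·46.2500] = 26.2365; exercise value = 25.0000 ≤ continuation, so V_0 = 26.2365

26.24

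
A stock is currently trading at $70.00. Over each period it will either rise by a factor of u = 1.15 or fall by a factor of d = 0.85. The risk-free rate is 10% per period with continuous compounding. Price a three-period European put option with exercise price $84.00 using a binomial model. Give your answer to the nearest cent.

$2.47

Risk-neutral probability p = (e^0.1 − 0.85)/(1.15 − 0.85) = 0.2552/0.3000 = 0.8506
Terminal stock prices: S_uuu = 106.5, S_uud = 78.69, S_udd = 58.16, S_ddd = 42.99
Terminal payoffs (K − S): max(-22.46, 0) = 0, max(5.311, 0) = 5.311, max(25.84, 0) = 25.84, max(41.01, 0) = 41.01
Node uu (S = 92.57): V_uu = e^(−0.1)·[0.8506·0.0000 + 0.1494·5.3113] = 0.7181
Node ud (S = 68.42): V_ud = e^(−0.1)·[0.8506·5.3113 + 0.1494·25.8388] = 7.5813
Node dd (S = 50.57): V_dd = e^(−0.1)·[0.8506·25.8388 + 0.1494·41.0113] = 25.4313
Node u (S = 80.5): V_u = e^(−0.1)·[0.8506·0.7181 + 0.1494·7.5813] = 1.5778
Node d (S = 59.5): V_d = e^(−0.1)·[0.8506·7.5813 + 0.1494·25.4313] = 9.2734
Node 0 (S = 70): V_0 = e^(−0.1)·[0.8506·1.5778 + 0.1494·9.2734] = 2.4682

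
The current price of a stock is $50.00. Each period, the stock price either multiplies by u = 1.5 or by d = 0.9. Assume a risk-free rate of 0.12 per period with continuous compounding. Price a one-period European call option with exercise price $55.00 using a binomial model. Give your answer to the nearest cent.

$6.73

Risk-neutral probability p = (e^0.12 − 0.9)/(1.5 − 0.9) = 0.2275/0.6000 = 0.3792
Terminal stock prices: S_u = 75, S_d = 45
Terminal payoffs (S − K): max(20, 0) = 20, max(-10, 0) = 0
Node 0 (S = 50): V_0 = e^(−0.12)·[0.3792·20.0000 + 0.6208·0.0000] = 6.7257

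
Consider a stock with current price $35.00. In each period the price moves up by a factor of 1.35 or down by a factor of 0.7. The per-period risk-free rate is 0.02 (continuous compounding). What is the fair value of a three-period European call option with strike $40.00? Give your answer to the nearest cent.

Risk-neutral probability p = (e^0.02 − 0.7)/(1.35 − 0.7) = 0.3202/0.6500 = 0.4926
Terminal stock prices: S_uuu = 86.11, S_uud = 44.65, S_udd = 23.15, S_ddd = 12
Terminal payoffs (S − K): max(46.11, 0) = 46.11, max(4.651, 0) = 4.651, max(-16.85, 0) = 0, max(-28, 0) = 0
Node uu (S = 63.79): V_uu = e^(−0.02)·[0.4926·46.1131 + 0.5074·4.6513] = 24.5796
Node ud (S = 33.07): V_ud = e^(−0.02)·[0.4926·4.6513 + 0.5074·0.0000] = 2.2459
Node dd (S = 17.15): V_dd = e^(−0.02)·[0.4926·0.0000 + 0.5074·0.0000] = 0.0000
Node u (S = 47.25): V_u = e^(−0.02)·[0.4926·24.5796 + 0.5074·2.2459] = 12.9855
Node d (S = 24.5): V_d = e^(−0.02)·[0.4926·2.2459 + 0.5074·0.0000] = 1.0845
Node 0 (S = 35): V_0 = e^(−0.02)·[0.4926·12.9855 + 0.5074·1.0845] = 6.8096

$6.81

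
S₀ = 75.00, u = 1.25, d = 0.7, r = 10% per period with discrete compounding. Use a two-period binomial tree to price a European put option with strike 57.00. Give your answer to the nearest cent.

1.24

Risk-neutral probability p = (1 + 0.1 − 0.7)/(1.25 − 0.7) = 0.4000/0.5500 = 0.7273
Terminal stock prices: S_uu = 117.2, S_ud = 65.62, S_dd = 36.75
Terminal payoffs (K − S): max(-60.19, 0) = 0, max(-8.625, 0) = 0, max(20.25, 0) = 20.25
Node u (S = 93.75): V_u = 1/1.1·[0.7273·0.0000 + 0.2727·0.0000] = 0.0000
Node d (S = 52.5): V_d = 1/1.1·[0.7273·0.0000 + 0.2727·20.2500] = 5.0207
Node 0 (S = 75): V_0 = 1/1.1·[0.7273·0.0000 + 0.2727·5.0207] = 1.2448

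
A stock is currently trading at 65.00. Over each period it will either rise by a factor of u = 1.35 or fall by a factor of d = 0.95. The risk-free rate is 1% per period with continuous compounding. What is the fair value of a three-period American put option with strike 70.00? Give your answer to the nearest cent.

8.50

Risk-neutral probability p = (e^0.01 − 0.95)/(1.35 − 0.95) = 0.0601/0.4000 = 0.1501
Terminal stock prices: S_uuu = 159.9, S_uud = 112.5, S_udd = 79.19, S_ddd = 55.73
Terminal payoffs (K − S): max(-89.92, 0) = 0, max(-42.54, 0) = 0, max(-9.194, 0) = 0, max(14.27, 0) = 14.27
Node uu (S = 118.5): continuation = e^(−0.01)·[0.1501·0.0000 + 0.8499·0.0000] = 0.0000; exercise value = 0.0000 ≤ continuation, so V_uu = 0.0000
Node ud (S = 83.36): continuation = e^(−0.01)·[0.1501·0.0000 + 0.8499·0.0000] = 0.0000; exercise value = 0.0000 ≤ continuation, so V_ud = 0.0000
Node dd (S = 58.66): continuation = e^(−0.01)·[0.1501·0.0000 + 0.8499·14.2706] = 12.0076; exercise value = 11.3375 ≤ continuation, so V_dd = 12.0076
Node u (S = 87.75): continuation = e^(−0.01)·[0.1501·0.0000 + 0.8499·0.0000] = 0.0000; exercise value = 0.0000 ≤ continuation, so V_u = 0.0000
Node d (S = 61.75): continuation = e^(−0.01)·[0.1501·0.0000 + 0.8499·12.0076] = 10.1034; exercise value = 8.2500 ≤ continuation, so V_d = 10.1034
Node 0 (S = 65): continuation = e^(−0.01)·[0.1501·0.0000 + 0.8499·10.1034] = 8.5012; exercise value = 5.0000 ≤ continuation, so V_0 = 8.5012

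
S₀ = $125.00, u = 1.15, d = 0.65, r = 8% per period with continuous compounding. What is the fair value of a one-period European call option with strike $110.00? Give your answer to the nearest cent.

$27.00

Risk-neutral probability p = (e^0.08 − 0.65)/(1.15 − 0.65) = 0.4333/0.5000 = 0.8666
Terminal stock prices: S_u = 143.8, S_d = 81.25
Terminal payoffs (S − K): max(33.75, 0) = 33.75, max(-28.75, 0) = 0
Node 0 (S = 125): V_0 = e^(−0.08)·[0.8666·33.7500 + 0.1334·0.0000] = 26.9983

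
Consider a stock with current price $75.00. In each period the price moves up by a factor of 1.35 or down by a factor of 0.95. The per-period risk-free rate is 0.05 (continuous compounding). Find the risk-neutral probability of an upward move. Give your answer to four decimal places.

p = 0.2532

Risk-neutral probability p = (e^0.05 − 0.95)/(1.35 − 0.95) = 0.1013/0.4000 = 0.2532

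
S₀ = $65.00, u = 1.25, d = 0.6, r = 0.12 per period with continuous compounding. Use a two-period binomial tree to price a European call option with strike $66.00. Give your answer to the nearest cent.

Risk-neutral probability p = (e^0.12 − 0.6)/(1.25 − 0.6) = 0.5275/0.6500 = 0.8115
Terminal stock prices: S_uu = 101.6, S_ud = 48.75, S_dd = 23.4
Terminal payoffs (S − K): max(35.56, 0) = 35.56, max(-17.25, 0) = 0, max(-42.6, 0) = 0
Node u (S = 81.25): V_u = e^(−0.12)·[0.8115·35.5625 + 0.1885·0.0000] = 25.5967
Node d (S = 39): V_d = e^(−0.12)·[0.8115·0.0000 + 0.1885·0.0000] = 0.0000
Node 0 (S = 65): V_0 = e^(−0.12)·[0.8115·25.5967 + 0.1885·0.0000] = 18.4236

$18.42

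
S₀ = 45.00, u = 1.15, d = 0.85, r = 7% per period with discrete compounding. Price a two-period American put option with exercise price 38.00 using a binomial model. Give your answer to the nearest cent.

Risk-neutral probability p = (1 + 0.07 − 0.85)/(1.15 − 0.85) = 0.2200/0.3000 = 0.7333
Terminal stock prices: S_uu = 59.51, S_ud = 43.99, S_dd = 32.51
Terminal payoffs (K − S): max(-21.51, 0) = 0, max(-5.987, 0) = 0, max(5.488, 0) = 5.488
Node u (S = 51.75): continuation = 1/1.07·[0.7333·0.0000 + 0.2667·0.0000] = 0.0000; exercise value = 0.0000 ≤ continuation, so V_u = 0.0000
Node d (S = 38.25): continuation = 1/1.07·[0.7333·0.0000 + 0.2667·5.4875] = 1.3676; exercise value = 0.0000 ≤ continuation, so V_d = 1.3676
Node 0 (S = 45): continuation = 1/1.07·[0.7333·0.0000 + 0.2667·1.3676] = 0.3408; exercise value = 0.0000 ≤ continuation, so V_0 = 0.3408

0.34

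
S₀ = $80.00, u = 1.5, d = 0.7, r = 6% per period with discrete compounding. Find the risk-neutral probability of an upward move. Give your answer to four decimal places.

p = 0.4500

Risk-neutral probability p = (1 + 0.06 − 0.7)/(1.5 − 0.7) = 0.3600/0.8000 = 0.4500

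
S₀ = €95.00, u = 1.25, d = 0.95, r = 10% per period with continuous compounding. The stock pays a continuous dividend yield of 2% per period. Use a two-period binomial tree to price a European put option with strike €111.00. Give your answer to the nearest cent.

€6.39

Per-period risk-free factor R = e^0.1 = 1.1052; dividend-adjusted growth = e^(0.1−0.02) = 1.0833.
Risk-neutral probability p = (1.0833 − 0.95)/(1.25 − 0.95) = 0.1333/0.3000 = 0.4443
Terminal stock prices: S_uu = 148.4, S_ud = 112.8, S_dd = 85.74
Terminal payoffs (K − S): max(-37.44, 0) = 0, max(-1.812, 0) = 0, max(25.26, 0) = 25.26
Node u (S = 118.8): V_u = e^(−0.1)·[0.4443·0.0000 + 0.5557·0.0000] = 0.0000
Node d (S = 90.25): V_d = e^(−0.1)·[0.4443·0.0000 + 0.5557·25.2625] = 12.7027
Node 0 (S = 95): V_0 = e^(−0.1)·[0.4443·0.0000 + 0.5557·12.7027] = 6.3872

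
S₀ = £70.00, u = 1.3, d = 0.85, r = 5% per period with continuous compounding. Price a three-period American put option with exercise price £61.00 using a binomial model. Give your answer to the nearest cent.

£2.88

Risk-neutral probability p = (e^0.05 − 0.85)/(1.3 − 0.85) = 0.2013/0.4500 = 0.4473
Terminal stock prices: S_uuu = 153.8, S_uud = 100.6, S_udd = 65.75, S_ddd = 42.99
Terminal payoffs (K − S): max(-92.79, 0) = 0, max(-39.56, 0) = 0, max(-4.747, 0) = 0, max(18.01, 0) = 18.01
Node uu (S = 118.3): continuation = e^(−0.05)·[0.4473·0.0000 + 0.5527·0.0000] = 0.0000; exercise value = 0.0000 ≤ continuation, so V_uu = 0.0000
Node ud (S = 77.35): continuation = e^(−0.05)·[0.4473·0.0000 + 0.5527·0.0000] = 0.0000; exercise value = 0.0000 ≤ continuation, so V_ud = 0.0000
Node dd (S = 50.57): continuation = e^(−0.05)·[0.4473·0.0000 + 0.5527·18.0113] = 9.4698; exercise value = 10.4250 > continuation, so V_dd = 10.4250 (exercise)
Node u (S = 91): continuation = e^(−0.05)·[0.4473·0.0000 + 0.5527·0.0000] = 0.0000; exercise value = 0.0000 ≤ continuation, so V_u = 0.0000
Node d (S = 59.5): continuation = e^(−0.05)·[0.4473·0.0000 + 0.5527·10.4250] = 5.4812; exercise value = 1.5000 ≤ continuation, so V_d = 5.4812
Node 0 (S = 70): continuation = e^(−0.05)·[0.4473·0.0000 + 0.5527·5.4812] = 2.8819; exercise value = 0.0000 ≤ continuation, so V_0 = 2.8819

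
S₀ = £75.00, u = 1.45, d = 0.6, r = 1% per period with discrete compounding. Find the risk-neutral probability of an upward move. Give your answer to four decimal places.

p = 0.4824

Risk-neutral probability p = (1 + 0.01 − 0.6)/(1.45 − 0.6) = 0.4100/0.8500 = 0.4824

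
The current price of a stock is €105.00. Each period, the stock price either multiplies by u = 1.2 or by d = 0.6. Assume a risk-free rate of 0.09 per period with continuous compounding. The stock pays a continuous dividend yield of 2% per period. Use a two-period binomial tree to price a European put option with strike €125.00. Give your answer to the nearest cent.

€17.10

Per-period risk-free factor R = e^0.09 = 1.0942; dividend-adjusted growth = e^(0.09−0.02) = 1.0725.
Risk-neutral probability p = (1.0725 − 0.6)/(1.2 − 0.6) = 0.4725/0.6000 = 0.7875
Terminal stock prices: S_uu = 151.2, S_ud = 75.6, S_dd = 37.8
Terminal payoffs (K − S): max(-26.2, 0) = 0, max(49.4, 0) = 49.4, max(87.2, 0) = 87.2
Node u (S = 126): V_u = e^(−0.09)·[0.7875·0.0000 + 0.2125·49.4000] = 9.5934
Node d (S = 63): V_d = e^(−0.09)·[0.7875·49.4000 + 0.2125·87.2000] = 52.4889
Node 0 (S = 105): V_0 = e^(−0.09)·[0.7875·9.5934 + 0.2125·52.4889] = 17.0979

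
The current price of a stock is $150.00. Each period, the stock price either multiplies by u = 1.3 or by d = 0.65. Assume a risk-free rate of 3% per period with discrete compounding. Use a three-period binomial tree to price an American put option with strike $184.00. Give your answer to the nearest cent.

$50.49

Risk-neutral probability p = (1 + 0.03 − 0.65)/(1.3 − 0.65) = 0.3800/0.6500 = 0.5846
Terminal stock prices: S_uuu = 329.6, S_uud = 164.8, S_udd = 82.39, S_ddd = 41.19
Terminal payoffs (K − S): max(-145.6, 0) = 0, max(19.22, 0) = 19.22, max(101.6, 0) = 101.6, max(142.8, 0) = 142.8
Node uu (S = 253.5): continuation = 1/1.03·[0.5846·0.0000 + 0.4154·19.2250] = 7.7532; exercise value = 0.0000 ≤ continuation, so V_uu = 7.7532
Node ud (S = 126.8): continuation = 1/1.03·[0.5846·19.2250 + 0.4154·101.6125] = 51.8908; exercise value = 57.2500 > continuation, so V_ud = 57.2500 (exercise)
Node dd (S = 63.38): continuation = 1/1.03·[0.5846·101.6125 + 0.4154·142.8063] = 115.2658; exercise value = 120.6250 > continuation, so V_dd = 120.6250 (exercise)
Node u (S = 195): continuation = 1/1.03·[0.5846·7.7532 + 0.4154·57.2500] = 27.4887; exercise value = 0.0000 ≤ continuation, so V_u = 27.4887
Node d (S = 97.5): continuation = 1/1.03·[0.5846·57.2500 + 0.4154·120.6250] = 81.1408; exercise value = 86.5000 > continuation, so V_d = 86.5000 (exercise)
Node 0 (S = 150): continuation = 1/1.03·[0.5846·27.4887 + 0.4154·86.5000] = 50.4865; exercise value = 34.0000 ≤ continuation, so V_0 = 50.4865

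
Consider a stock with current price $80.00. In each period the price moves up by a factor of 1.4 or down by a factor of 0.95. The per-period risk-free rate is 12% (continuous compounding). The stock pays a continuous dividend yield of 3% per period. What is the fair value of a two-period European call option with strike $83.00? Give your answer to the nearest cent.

Per-period risk-free factor R = e^0.12 = 1.1275; dividend-adjusted growth = e^(0.12−0.03) = 1.0942.
Risk-neutral probability p = (1.0942 − 0.95)/(1.4 − 0.95) = 0.1442/0.4500 = 0.3204
Terminal stock prices: S_uu = 156.8, S_ud = 106.4, S_dd = 72.2
Terminal payoffs (S − K): max(73.8, 0) = 73.8, max(23.4, 0) = 23.4, max(-10.8, 0) = 0
Node u (S = 112): V_u = e^(−0.12)·[0.3204·73.8000 + 0.6796·23.4000] = 35.0755
Node d (S = 76): V_d = e^(−0.12)·[0.3204·23.4000 + 0.6796·0.0000] = 6.6493
Node 0 (S = 80): V_0 = e^(−0.12)·[0.3204·35.0755 + 0.6796·6.6493] = 13.9749

$13.97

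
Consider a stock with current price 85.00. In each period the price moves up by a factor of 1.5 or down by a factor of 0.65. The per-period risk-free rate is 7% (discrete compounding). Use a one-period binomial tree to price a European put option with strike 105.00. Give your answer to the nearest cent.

23.52

Risk-neutral probability p = (1 + 0.07 − 0.65)/(1.5 − 0.65) = 0.4200/0.8500 = 0.4941
Terminal stock prices: S_u = 127.5, S_d = 55.25
Terminal payoffs (K − S): max(-22.5, 0) = 0, max(49.75, 0) = 49.75
Node 0 (S = 85): V_0 = 1/1.07·[0.4941·0.0000 + 0.5059·49.7500] = 23.5212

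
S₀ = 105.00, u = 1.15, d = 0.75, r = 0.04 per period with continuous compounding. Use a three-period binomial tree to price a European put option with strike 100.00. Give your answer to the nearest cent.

Risk-neutral probability p = (e^0.04 − 0.75)/(1.15 − 0.75) = 0.2908/0.4000 = 0.7270
Terminal stock prices: S_uuu = 159.7, S_uud = 104.1, S_udd = 67.92, S_ddd = 44.3
Terminal payoffs (K − S): max(-59.69, 0) = 0, max(-4.147, 0) = 0, max(32.08, 0) = 32.08, max(55.7, 0) = 55.7
Node uu (S = 138.9): V_uu = e^(−0.04)·[0.7270·0.0000 + 0.2730·0.0000] = 0.0000
Node ud (S = 90.56): V_ud = e^(−0.04)·[0.7270·0.0000 + 0.2730·32.0781] = 8.4131
Node dd (S = 59.06): V_dd = e^(−0.04)·[0.7270·32.0781 + 0.2730·55.7031] = 37.0164
Node u (S = 120.7): V_u = e^(−0.04)·[0.7270·0.0000 + 0.2730·8.4131] = 2.2065
Node d (S = 78.75): V_d = e^(−0.04)·[0.7270·8.4131 + 0.2730·37.0164] = 15.5850
Node 0 (S = 105): V_0 = e^(−0.04)·[0.7270·2.2065 + 0.2730·15.5850] = 5.6288

5.63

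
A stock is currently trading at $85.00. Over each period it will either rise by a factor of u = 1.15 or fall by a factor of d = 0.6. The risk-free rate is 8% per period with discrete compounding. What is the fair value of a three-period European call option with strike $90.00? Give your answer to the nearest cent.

$20.72

Risk-neutral probability p = (1 + 0.08 − 0.6)/(1.15 − 0.6) = 0.4800/0.5500 = 0.8727
Terminal stock prices: S_uuu = 129.3, S_uud = 67.45, S_udd = 35.19, S_ddd = 18.36
Terminal payoffs (S − K): max(39.27, 0) = 39.27, max(-22.55, 0) = 0, max(-54.81, 0) = 0, max(-71.64, 0) = 0
Node uu (S = 112.4): V_uu = 1/1.08·[0.8727·39.2744 + 0.1273·0.0000] = 31.7369
Node ud (S = 58.65): V_ud = 1/1.08·[0.8727·0.0000 + 0.1273·0.0000] = 0.0000
Node dd (S = 30.6): V_dd = 1/1.08·[0.8727·0.0000 + 0.1273·0.0000] = 0.0000
Node u (S = 97.75): V_u = 1/1.08·[0.8727·31.7369 + 0.1273·0.0000] = 25.6460
Node d (S = 51): V_d = 1/1.08·[0.8727·0.0000 + 0.1273·0.0000] = 0.0000
Node 0 (S = 85): V_0 = 1/1.08·[0.8727·25.6460 + 0.1273·0.0000] = 20.7240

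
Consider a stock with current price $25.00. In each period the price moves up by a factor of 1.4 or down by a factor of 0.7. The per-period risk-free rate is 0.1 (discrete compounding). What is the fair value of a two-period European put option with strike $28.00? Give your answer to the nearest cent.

$3.81

Risk-neutral probability p = (1 + 0.1 − 0.7)/(1.4 − 0.7) = 0.4000/0.7000 = 0.5714
Terminal stock prices: S_uu = 49, S_ud = 24.5, S_dd = 12.25
Terminal payoffs (K − S): max(-21, 0) = 0, max(3.5, 0) = 3.5, max(15.75, 0) = 15.75
Node u (S = 35): V_u = 1/1.1·[0.5714·0.0000 + 0.4286·3.5000] = 1.3636
Node d (S = 17.5): V_d = 1/1.1·[0.5714·3.5000 + 0.4286·15.7500] = 7.9545
Node 0 (S = 25): V_0 = 1/1.1·[0.5714·1.3636 + 0.4286·7.9545] = 3.8076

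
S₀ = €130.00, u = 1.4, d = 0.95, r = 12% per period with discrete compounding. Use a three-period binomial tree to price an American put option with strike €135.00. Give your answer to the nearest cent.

Risk-neutral probability p = (1 + 0.12 − 0.95)/(1.4 − 0.95) = 0.1700/0.4500 = 0.3778
Terminal stock prices: S_uuu = 356.7, S_uud = 242.1, S_udd = 164.3, S_ddd = 111.5
Terminal payoffs (K − S): max(-221.7, 0) = 0, max(-107.1, 0) = 0, max(-29.25, 0) = 0, max(23.54, 0) = 23.54
Node uu (S = 254.8): continuation = 1/1.12·[0.3778·0.0000 + 0.6222·0.0000] = 0.0000; exercise value = 0.0000 ≤ continuation, so V_uu = 0.0000
Node ud (S = 172.9): continuation = 1/1.12·[0.3778·0.0000 + 0.6222·0.0000] = 0.0000; exercise value = 0.0000 ≤ continuation, so V_ud = 0.0000
Node dd (S = 117.3): continuation = 1/1.12·[0.3778·0.0000 + 0.6222·23.5413] = 13.0785; exercise value = 17.6750 > continuation, so V_dd = 17.6750 (exercise)
Node u (S = 182): continuation = 1/1.12·[0.3778·0.0000 + 0.6222·0.0000] = 0.0000; exercise value = 0.0000 ≤ continuation, so V_u = 0.0000
Node d (S = 123.5): continuation = 1/1.12·[0.3778·0.0000 + 0.6222·17.6750] = 9.8194; exercise value = 11.5000 > continuation, so V_d = 11.5000 (exercise)
Node 0 (S = 130): continuation = 1/1.12·[0.3778·0.0000 + 0.6222·11.5000] = 6.3889; exercise value = 5.0000 ≤ continuation, so V_0 = 6.3889

€6.39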